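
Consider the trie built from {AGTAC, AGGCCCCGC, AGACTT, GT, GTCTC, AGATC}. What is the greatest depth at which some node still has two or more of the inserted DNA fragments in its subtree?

The deepest shared node is where two words last agree before diverging.
e.g. "AGACTT" and "AGATC" share the prefix "AGA" of length 3; no pair shares a longer one.
Longest shared-prefix length: 3

3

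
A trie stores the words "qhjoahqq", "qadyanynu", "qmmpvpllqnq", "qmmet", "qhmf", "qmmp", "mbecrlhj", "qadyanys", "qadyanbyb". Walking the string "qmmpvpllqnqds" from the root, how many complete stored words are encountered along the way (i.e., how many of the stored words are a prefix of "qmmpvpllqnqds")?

Walk "qmmpvpllqnqds" from the root; an end-of-word marker is hit whenever a stored word is a prefix of "qmmpvpllqnqds".
Prefixes of the query that are stored words: "qmmp", "qmmpvpllqnq"
Count: 2

2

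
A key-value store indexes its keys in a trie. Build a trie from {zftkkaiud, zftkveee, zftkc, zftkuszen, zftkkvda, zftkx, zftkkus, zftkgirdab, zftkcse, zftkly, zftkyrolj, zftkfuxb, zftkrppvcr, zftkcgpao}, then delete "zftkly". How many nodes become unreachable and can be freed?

Walk "zftkly" from the leaf back toward the root, removing each node that no remaining word uses.
The suffix "ly" (2 nodes) is used only by "zftkly"; the node for "zftk" still has the child "k", so pruning stops there.
Nodes removed: 2

2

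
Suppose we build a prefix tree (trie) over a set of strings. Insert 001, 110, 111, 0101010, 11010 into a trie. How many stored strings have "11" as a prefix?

3

Traverse to the node for "11", then collect every word in that subtree.
Matches: "110", "11010", "111"
Count: 3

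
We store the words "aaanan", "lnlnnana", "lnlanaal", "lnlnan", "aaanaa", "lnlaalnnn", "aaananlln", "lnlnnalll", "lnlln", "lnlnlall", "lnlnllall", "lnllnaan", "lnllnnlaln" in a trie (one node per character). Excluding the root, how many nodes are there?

51

Trace insertions, counting only characters that open a new branch:
  "aaanan" → 6 new (a, a, a, n, a, n)
  "lnlnnana" → 8 new (l, n, l, n, n, a, n, a)
  "lnlanaal" → prefix "lnl" already present; 5 new (a, n, a, a, l)
  "lnlnan" → prefix "lnln" already present; 2 new (a, n)
  "aaanaa" → prefix "aaana" already present; 1 new (a)
  "lnlaalnnn" → prefix "lnla" already present; 5 new (a, l, n, n, n)
  "aaananlln" → prefix "aaanan" already present; 3 new (l, l, n)
  "lnlnnalll" → prefix "lnlnna" already present; 3 new (l, l, l)
  "lnlln" → prefix "lnl" already present; 2 new (l, n)
  "lnlnlall" → prefix "lnln" already present; 4 new (l, a, l, l)
  "lnlnllall" → prefix "lnlnl" already present; 4 new (l, a, l, l)
  "lnllnaan" → prefix "lnlln" already present; 3 new (a, a, n)
  "lnllnnlaln" → prefix "lnlln" already present; 5 new (n, l, a, l, n)
Total nodes = 6 + 8 + 5 + 2 + 1 + 5 + 3 + 3 + 2 + 4 + 4 + 3 + 5 = 51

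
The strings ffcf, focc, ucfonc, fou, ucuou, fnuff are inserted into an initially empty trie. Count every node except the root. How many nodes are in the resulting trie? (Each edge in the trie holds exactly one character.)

21

Insert word by word; a character creates a node only if that edge doesn't already exist:
  "ffcf" → 4 new (f, f, c, f)
  "focc" → prefix "f" already present; 3 new (o, c, c)
  "ucfonc" → 6 new (u, c, f, o, n, c)
  "fou" → prefix "fo" already present; 1 new (u)
  "ucuou" → prefix "uc" already present; 3 new (u, o, u)
  "fnuff" → prefix "f" already present; 4 new (n, u, f, f)
Total nodes = 4 + 3 + 6 + 1 + 3 + 4 = 21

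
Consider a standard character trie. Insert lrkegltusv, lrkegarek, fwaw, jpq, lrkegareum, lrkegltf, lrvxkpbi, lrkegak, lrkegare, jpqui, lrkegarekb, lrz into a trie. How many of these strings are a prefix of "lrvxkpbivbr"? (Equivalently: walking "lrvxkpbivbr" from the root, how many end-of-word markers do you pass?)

Check each prefix of "lrvxkpbivbr" against the stored set — each match is an end-marker on the path.
Prefixes of the query that are stored words: "lrvxkpbi"
Count: 1

1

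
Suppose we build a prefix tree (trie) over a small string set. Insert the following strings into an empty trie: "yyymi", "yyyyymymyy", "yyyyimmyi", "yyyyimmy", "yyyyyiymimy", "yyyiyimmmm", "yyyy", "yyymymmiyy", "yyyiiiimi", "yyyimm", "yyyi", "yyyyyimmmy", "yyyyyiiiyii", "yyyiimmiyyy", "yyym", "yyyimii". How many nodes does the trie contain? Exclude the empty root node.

60

Count nodes per top-level branch (shared prefixes stored once):
  'y'-branch (yyyi, yyyiiiimi, yyyiimmiyyy, yyyimii, yyyimm, yyyiyimmmm, yyym, yyymi, yyymymmiyy, yyyy, yyyyimmy, yyyyimmyi, yyyyyiiiyii, yyyyyimmmy, yyyyyiymimy, yyyyymymyy): 60 nodes
Sum: 60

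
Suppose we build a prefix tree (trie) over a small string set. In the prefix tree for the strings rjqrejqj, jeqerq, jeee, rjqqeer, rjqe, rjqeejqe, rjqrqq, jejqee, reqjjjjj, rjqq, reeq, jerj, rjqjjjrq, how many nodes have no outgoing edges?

A leaf is a node with no children — equivalently, the end of a word that is not a proper prefix of any other stored word.
Those words: "jeee", "jejqee", "jeqerq", "jerj", "reeq", "reqjjjjj", "rjqeejqe", "rjqjjjrq", "rjqqeer", "rjqrejqj", "rjqrqq"
Leaf count: 11

11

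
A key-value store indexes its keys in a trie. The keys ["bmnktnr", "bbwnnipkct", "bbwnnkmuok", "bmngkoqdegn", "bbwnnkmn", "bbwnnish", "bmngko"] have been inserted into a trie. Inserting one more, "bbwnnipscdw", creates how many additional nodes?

4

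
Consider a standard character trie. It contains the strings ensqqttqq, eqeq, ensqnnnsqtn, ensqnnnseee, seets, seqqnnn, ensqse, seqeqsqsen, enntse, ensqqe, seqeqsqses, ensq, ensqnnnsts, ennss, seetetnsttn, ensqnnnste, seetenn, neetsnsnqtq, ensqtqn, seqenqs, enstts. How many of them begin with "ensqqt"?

Traverse to the node for "ensqqt", then collect every word in that subtree.
Matches: "ensqqttqq"
Count: 1

1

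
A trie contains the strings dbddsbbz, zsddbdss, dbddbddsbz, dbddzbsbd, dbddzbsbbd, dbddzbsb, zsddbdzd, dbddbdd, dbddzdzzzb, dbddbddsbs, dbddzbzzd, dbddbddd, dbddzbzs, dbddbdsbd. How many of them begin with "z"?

2

Traverse to the node for "z", then collect every word in that subtree.
Words under "z": zsddbdss, zsddbdzd
Count: 2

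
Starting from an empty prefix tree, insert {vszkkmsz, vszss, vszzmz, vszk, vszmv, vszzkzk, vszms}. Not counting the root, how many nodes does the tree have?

For each word, the new-node count is its length minus the longest prefix already in the trie:
  "vszkkmsz" → 8 new (v, s, z, k, k, m, s, z)
  "vszss" → prefix "vsz" already present; 2 new (s, s)
  "vszzmz" → prefix "vsz" already present; 3 new (z, m, z)
  "vszk" → prefix "vszk" already present; 0 new (none)
  "vszmv" → prefix "vsz" already present; 2 new (m, v)
  "vszzkzk" → prefix "vszz" already present; 3 new (k, z, k)
  "vszms" → prefix "vszm" already present; 1 new (s)
Total nodes = 8 + 2 + 3 + 0 + 2 + 3 + 1 = 19

19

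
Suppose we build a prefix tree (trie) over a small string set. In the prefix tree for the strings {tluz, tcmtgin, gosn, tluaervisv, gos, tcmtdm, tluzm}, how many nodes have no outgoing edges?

A leaf is a node with no children — equivalently, the end of a word that is not a proper prefix of any other stored word.
Those words: "gosn", "tcmtdm", "tcmtgin", "tluaervisv", "tluzm"
Leaf count: 5

5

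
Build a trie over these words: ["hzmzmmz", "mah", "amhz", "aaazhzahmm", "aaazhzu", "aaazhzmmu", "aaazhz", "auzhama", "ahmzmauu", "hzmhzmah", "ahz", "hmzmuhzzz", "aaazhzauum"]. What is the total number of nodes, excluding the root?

57

Count nodes per top-level branch (shared prefixes stored once):
  'a'-branch (aaazhz, aaazhzahmm, aaazhzauum, aaazhzmmu, aaazhzu, ahmzmauu, ahz, amhz, auzhama): 34 nodes
  'h'-branch (hmzmuhzzz, hzmhzmah, hzmzmmz): 20 nodes
  'm'-branch (mah): 3 nodes
Sum: 57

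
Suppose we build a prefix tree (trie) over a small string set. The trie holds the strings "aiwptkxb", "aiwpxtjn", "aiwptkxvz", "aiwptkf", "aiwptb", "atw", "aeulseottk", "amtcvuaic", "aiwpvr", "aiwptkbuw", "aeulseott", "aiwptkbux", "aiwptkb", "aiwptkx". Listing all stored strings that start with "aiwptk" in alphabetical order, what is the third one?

aiwptkbux

Words with prefix "aiwptk", in lexicographic order: "aiwptkb", "aiwptkbuw", "aiwptkbux", "aiwptkf", "aiwptkx", "aiwptkxb", "aiwptkxvz"
Position 3: aiwptkbux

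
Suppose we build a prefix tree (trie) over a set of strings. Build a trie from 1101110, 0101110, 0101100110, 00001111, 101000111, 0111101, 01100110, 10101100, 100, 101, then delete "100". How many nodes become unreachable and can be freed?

A node on "100"'s path can go only if nothing else ends at it or branches off below it.
The suffix "0" (1 node) is used only by "100"; the node for "10" still has the child "1", so pruning stops there.
Nodes removed: 1

1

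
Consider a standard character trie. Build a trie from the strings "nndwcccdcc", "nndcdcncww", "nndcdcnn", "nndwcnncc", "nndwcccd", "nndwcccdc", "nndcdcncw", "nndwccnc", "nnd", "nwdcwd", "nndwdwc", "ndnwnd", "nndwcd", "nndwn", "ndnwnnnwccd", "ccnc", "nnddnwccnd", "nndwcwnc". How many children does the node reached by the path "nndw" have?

3

The children of the "nndw" node are the distinct next characters among strings starting with "nndw".
Distinct next characters after "nndw": c, d, n.
That node has 3 child edges.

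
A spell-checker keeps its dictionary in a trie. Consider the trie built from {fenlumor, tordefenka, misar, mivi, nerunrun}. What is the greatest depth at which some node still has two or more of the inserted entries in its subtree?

2

Equivalently: take the maximum, over all pairs, of their longest common prefix length.
"misar" and "mivi" agree on "mi" (2 characters) before diverging; nothing deeper is shared.
Longest shared-prefix length: 2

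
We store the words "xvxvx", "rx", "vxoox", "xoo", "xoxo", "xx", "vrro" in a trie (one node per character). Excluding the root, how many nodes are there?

Trie structure (* marks end of a word):
(root)
├─ r
│  └─ x *
├─ v
│  ├─ r
│  │  └─ r
│  │     └─ o *
│  └─ x
│     └─ o
│        └─ o
│           └─ x *
└─ x
   ├─ o
   │  ├─ o *
   │  └─ x
   │     └─ o *
   ├─ v
   │  └─ x
   │     └─ v
   │        └─ x *
   └─ x *
Counting every labelled node above: 20.

20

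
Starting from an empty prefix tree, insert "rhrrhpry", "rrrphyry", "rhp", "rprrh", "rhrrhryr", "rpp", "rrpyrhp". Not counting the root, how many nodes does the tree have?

Insert word by word; a character creates a node only if that edge doesn't already exist:
  "rhrrhpry" → 8 new (r, h, r, r, h, p, r, y)
  "rrrphyry" → prefix "r" already present; 7 new (r, r, p, h, y, r, y)
  "rhp" → prefix "rh" already present; 1 new (p)
  "rprrh" → prefix "r" already present; 4 new (p, r, r, h)
  "rhrrhryr" → prefix "rhrrh" already present; 3 new (r, y, r)
  "rpp" → prefix "rp" already present; 1 new (p)
  "rrpyrhp" → prefix "rr" already present; 5 new (p, y, r, h, p)
Total nodes = 8 + 7 + 1 + 4 + 3 + 1 + 5 = 29

29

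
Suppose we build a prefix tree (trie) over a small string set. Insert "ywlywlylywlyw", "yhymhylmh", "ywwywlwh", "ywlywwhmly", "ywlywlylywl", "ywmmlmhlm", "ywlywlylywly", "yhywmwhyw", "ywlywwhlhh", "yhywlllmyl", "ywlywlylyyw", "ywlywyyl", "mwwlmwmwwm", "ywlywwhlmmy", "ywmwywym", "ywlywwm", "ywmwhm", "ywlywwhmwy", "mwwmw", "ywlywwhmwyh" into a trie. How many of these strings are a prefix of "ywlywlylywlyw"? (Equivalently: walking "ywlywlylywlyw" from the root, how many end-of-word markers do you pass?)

3

Traverse "ywlywlylywlyw" character by character; count nodes along the way that are marked as word ends.
Prefixes of the query that are stored words: "ywlywlylywl", "ywlywlylywly", "ywlywlylywlyw"
Count: 3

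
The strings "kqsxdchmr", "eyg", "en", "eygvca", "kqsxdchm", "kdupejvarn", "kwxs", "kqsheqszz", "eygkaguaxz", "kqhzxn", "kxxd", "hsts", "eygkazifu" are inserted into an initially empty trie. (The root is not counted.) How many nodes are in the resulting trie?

Trace insertions, counting only characters that open a new branch:
  "kqsxdchmr" → 9 new (k, q, s, x, d, c, h, m, r)
  "eyg" → 3 new (e, y, g)
  "en" → prefix "e" already present; 1 new (n)
  "eygvca" → prefix "eyg" already present; 3 new (v, c, a)
  "kqsxdchm" → prefix "kqsxdchm" already present; 0 new (none)
  "kdupejvarn" → prefix "k" already present; 9 new (d, u, p, e, j, v, a, r, n)
  "kwxs" → prefix "k" already present; 3 new (w, x, s)
  "kqsheqszz" → prefix "kqs" already present; 6 new (h, e, q, s, z, z)
  "eygkaguaxz" → prefix "eyg" already present; 7 new (k, a, g, u, a, x, z)
  "kqhzxn" → prefix "kq" already present; 4 new (h, z, x, n)
  "kxxd" → prefix "k" already present; 3 new (x, x, d)
  "hsts" → 4 new (h, s, t, s)
  "eygkazifu" → prefix "eygka" already present; 4 new (z, i, f, u)
Total nodes = 9 + 3 + 1 + 3 + 0 + 9 + 3 + 6 + 7 + 4 + 3 + 4 + 4 = 56

56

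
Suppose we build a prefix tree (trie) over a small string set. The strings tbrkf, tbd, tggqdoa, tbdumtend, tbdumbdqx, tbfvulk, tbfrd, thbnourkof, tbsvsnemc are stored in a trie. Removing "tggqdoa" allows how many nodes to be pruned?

Walk "tggqdoa" from the leaf back toward the root, removing each node that no remaining word uses.
The suffix "ggqdoa" (6 nodes) is used only by "tggqdoa"; the node for "t" still has the child "b", so pruning stops there.
Nodes removed: 6

6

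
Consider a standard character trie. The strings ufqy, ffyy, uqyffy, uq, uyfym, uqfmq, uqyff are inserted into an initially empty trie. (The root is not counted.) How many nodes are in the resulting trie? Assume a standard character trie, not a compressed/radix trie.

Count nodes per top-level branch (shared prefixes stored once):
  'f'-branch (ffyy): 4 nodes
  'u'-branch (ufqy, uq, uqfmq, uqyff, uqyffy, uyfym): 16 nodes
Sum: 20

20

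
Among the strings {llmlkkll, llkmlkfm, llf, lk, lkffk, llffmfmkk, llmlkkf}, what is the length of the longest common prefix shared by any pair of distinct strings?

6

Look for the deepest trie node that still has at least two words in its subtree.
"llmlkkf" and "llmlkkll" agree on "llmlkk" (6 characters) before diverging; nothing deeper is shared.
Longest shared-prefix length: 6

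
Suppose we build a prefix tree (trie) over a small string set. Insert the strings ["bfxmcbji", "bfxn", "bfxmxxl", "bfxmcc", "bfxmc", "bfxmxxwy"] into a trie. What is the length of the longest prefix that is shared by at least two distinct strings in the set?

Look for the deepest trie node that still has at least two words in its subtree.
"bfxmxxl" and "bfxmxxwy" agree on "bfxmxx" (6 characters) before diverging; nothing deeper is shared.
Longest shared-prefix length: 6

6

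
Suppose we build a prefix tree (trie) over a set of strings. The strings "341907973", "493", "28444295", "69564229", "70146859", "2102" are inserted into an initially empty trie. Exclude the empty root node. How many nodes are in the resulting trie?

Count nodes per top-level branch (shared prefixes stored once):
  '2'-branch (2102, 28444295): 11 nodes
  '3'-branch (341907973): 9 nodes
  '4'-branch (493): 3 nodes
  '6'-branch (69564229): 8 nodes
  '7'-branch (70146859): 8 nodes
Sum: 39

39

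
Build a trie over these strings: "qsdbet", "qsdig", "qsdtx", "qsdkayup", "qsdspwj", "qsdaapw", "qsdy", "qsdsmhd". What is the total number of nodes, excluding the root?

Trie structure (* marks end of a word):
(root)
└─ q
   └─ s
      └─ d
         ├─ a
         │  └─ a
         │     └─ p
         │        └─ w *
         ├─ b
         │  └─ e
         │     └─ t *
         ├─ i
         │  └─ g *
         ├─ k
         │  └─ a
         │     └─ y
         │        └─ u
         │           └─ p *
         ├─ s
         │  ├─ m
         │  │  └─ h
         │  │     └─ d *
         │  └─ p
         │     └─ w
         │        └─ j *
         ├─ t
         │  └─ x *
         └─ y *
Counting every labelled node above: 27.

27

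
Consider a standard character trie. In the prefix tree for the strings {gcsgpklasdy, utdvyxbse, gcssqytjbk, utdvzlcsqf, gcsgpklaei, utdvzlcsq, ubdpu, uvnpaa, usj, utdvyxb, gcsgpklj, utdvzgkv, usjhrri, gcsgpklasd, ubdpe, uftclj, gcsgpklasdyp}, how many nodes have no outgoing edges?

12

A leaf is a node with no children — equivalently, the end of a word that is not a proper prefix of any other stored word.
Those words: "gcsgpklaei", "gcsgpklasdyp", "gcsgpklj", "gcssqytjbk", "ubdpe", "ubdpu", "uftclj", "usjhrri", "utdvyxbse", "utdvzgkv", "utdvzlcsqf", "uvnpaa"
Leaf count: 12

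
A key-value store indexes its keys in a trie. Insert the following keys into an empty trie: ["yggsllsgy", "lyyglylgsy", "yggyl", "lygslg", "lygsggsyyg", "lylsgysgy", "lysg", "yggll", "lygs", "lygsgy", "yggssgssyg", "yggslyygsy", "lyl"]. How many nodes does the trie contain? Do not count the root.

54

Insert word by word; a character creates a node only if that edge doesn't already exist:
  "yggsllsgy" → 9 new (y, g, g, s, l, l, s, g, y)
  "lyyglylgsy" → 10 new (l, y, y, g, l, y, l, g, s, y)
  "yggyl" → prefix "ygg" already present; 2 new (y, l)
  "lygslg" → prefix "ly" already present; 4 new (g, s, l, g)
  "lygsggsyyg" → prefix "lygs" already present; 6 new (g, g, s, y, y, g)
  "lylsgysgy" → prefix "ly" already present; 7 new (l, s, g, y, s, g, y)
  "lysg" → prefix "ly" already present; 2 new (s, g)
  "yggll" → prefix "ygg" already present; 2 new (l, l)
  "lygs" → prefix "lygs" already present; 0 new (none)
  "lygsgy" → prefix "lygsg" already present; 1 new (y)
  "yggssgssyg" → prefix "yggs" already present; 6 new (s, g, s, s, y, g)
  "yggslyygsy" → prefix "yggsl" already present; 5 new (y, y, g, s, y)
  "lyl" → prefix "lyl" already present; 0 new (none)
Total nodes = 9 + 10 + 2 + 4 + 6 + 7 + 2 + 2 + 0 + 1 + 6 + 5 + 0 = 54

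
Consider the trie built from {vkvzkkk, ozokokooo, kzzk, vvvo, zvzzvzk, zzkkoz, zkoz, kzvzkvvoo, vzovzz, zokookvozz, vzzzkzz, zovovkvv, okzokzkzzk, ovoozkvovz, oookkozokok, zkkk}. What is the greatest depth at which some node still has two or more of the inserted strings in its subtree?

2

The deepest shared node is where two words last agree before diverging.
e.g. "kzvzkvvoo" and "kzzk" share the prefix "kz" of length 2; no pair shares a longer one.
Longest shared-prefix length: 2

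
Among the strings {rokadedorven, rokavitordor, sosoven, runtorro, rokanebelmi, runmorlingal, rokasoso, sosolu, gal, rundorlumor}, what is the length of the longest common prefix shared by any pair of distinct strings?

4

Look for the deepest trie node that still has at least two words in its subtree.
e.g. "rokadedorven" and "rokanebelmi" share the prefix "roka" of length 4; no pair shares a longer one.
Longest shared-prefix length: 4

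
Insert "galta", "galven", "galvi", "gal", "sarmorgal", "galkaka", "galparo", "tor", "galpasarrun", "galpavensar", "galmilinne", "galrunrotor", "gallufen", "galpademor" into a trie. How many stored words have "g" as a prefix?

Walk to "g"; the words in its subtree are exactly those with that prefix.
Matches: "gal", "galkaka", "gallufen", "galmilinne", "galpademor", "galparo", "galpasarrun", "galpavensar", "galrunrotor", "galta", "galven", "galvi"
Count: 12

12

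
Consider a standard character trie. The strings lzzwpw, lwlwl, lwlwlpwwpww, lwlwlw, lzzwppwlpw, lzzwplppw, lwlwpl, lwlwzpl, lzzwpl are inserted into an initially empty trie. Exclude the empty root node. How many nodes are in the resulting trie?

Trace insertions, counting only characters that open a new branch:
  "lzzwpw" → 6 new (l, z, z, w, p, w)
  "lwlwl" → prefix "l" already present; 4 new (w, l, w, l)
  "lwlwlpwwpww" → prefix "lwlwl" already present; 6 new (p, w, w, p, w, w)
  "lwlwlw" → prefix "lwlwl" already present; 1 new (w)
  "lzzwppwlpw" → prefix "lzzwp" already present; 5 new (p, w, l, p, w)
  "lzzwplppw" → prefix "lzzwp" already present; 4 new (l, p, p, w)
  "lwlwpl" → prefix "lwlw" already present; 2 new (p, l)
  "lwlwzpl" → prefix "lwlw" already present; 3 new (z, p, l)
  "lzzwpl" → prefix "lzzwpl" already present; 0 new (none)
Total nodes = 6 + 4 + 6 + 1 + 5 + 4 + 2 + 3 + 0 = 31

31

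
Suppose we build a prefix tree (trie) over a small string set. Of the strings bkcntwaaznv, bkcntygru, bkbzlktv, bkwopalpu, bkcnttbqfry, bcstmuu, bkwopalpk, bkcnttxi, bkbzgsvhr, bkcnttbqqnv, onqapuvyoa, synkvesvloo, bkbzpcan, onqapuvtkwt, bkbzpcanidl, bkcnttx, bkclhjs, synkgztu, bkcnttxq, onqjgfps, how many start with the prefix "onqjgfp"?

1

Filter for entries beginning with "onqjgfp":
Words under "onqjgfp": onqjgfps
Count: 1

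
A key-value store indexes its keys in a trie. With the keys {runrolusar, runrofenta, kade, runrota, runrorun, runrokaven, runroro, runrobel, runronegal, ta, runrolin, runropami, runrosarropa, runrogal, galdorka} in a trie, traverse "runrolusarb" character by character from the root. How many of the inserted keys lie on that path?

1

Traverse "runrolusarb" character by character; count nodes along the way that are marked as word ends.
Prefixes of the query that are stored words: "runrolusar"
Count: 1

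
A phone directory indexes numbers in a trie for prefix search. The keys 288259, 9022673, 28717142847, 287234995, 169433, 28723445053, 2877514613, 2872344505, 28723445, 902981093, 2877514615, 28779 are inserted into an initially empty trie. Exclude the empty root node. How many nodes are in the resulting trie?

For each word, the new-node count is its length minus the longest prefix already in the trie:
  "288259" → 6 new (2, 8, 8, 2, 5, 9)
  "9022673" → 7 new (9, 0, 2, 2, 6, 7, 3)
  "28717142847" → prefix "28" already present; 9 new (7, 1, 7, 1, 4, 2, 8, 4, 7)
  "287234995" → prefix "287" already present; 6 new (2, 3, 4, 9, 9, 5)
  "169433" → 6 new (1, 6, 9, 4, 3, 3)
  "28723445053" → prefix "287234" already present; 5 new (4, 5, 0, 5, 3)
  "2877514613" → prefix "287" already present; 7 new (7, 5, 1, 4, 6, 1, 3)
  "2872344505" → prefix "2872344505" already present; 0 new (none)
  "28723445" → prefix "28723445" already present; 0 new (none)
  "902981093" → prefix "902" already present; 6 new (9, 8, 1, 0, 9, 3)
  "2877514615" → prefix "287751461" already present; 1 new (5)
  "28779" → prefix "2877" already present; 1 new (9)
Total nodes = 6 + 7 + 9 + 6 + 6 + 5 + 7 + 0 + 0 + 6 + 1 + 1 = 54

54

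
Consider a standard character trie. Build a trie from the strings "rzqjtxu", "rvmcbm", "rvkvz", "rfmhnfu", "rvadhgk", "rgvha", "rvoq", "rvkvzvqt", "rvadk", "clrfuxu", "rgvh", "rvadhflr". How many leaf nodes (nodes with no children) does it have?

Leaves are exactly the stored words that no other stored word extends.
Those words: "clrfuxu", "rfmhnfu", "rgvha", "rvadhflr", "rvadhgk", "rvadk", "rvkvzvqt", "rvmcbm", "rvoq", "rzqjtxu"
Leaf count: 10

10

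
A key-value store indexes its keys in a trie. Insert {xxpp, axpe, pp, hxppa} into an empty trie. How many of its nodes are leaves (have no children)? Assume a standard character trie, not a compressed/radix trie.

A leaf is a node with no children — equivalently, the end of a word that is not a proper prefix of any other stored word.
Those words: "axpe", "hxppa", "pp", "xxpp"
Leaf count: 4

4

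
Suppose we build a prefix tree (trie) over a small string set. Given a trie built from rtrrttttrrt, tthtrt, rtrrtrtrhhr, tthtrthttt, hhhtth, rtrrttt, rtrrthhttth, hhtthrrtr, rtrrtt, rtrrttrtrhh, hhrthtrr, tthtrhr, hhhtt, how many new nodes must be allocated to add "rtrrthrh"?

Walking "rtrrthrh" from the root, the first 6 characters ("rtrrth") follow existing edges; "r" is the first miss.
So 8 − 6 = 2 new nodes.

2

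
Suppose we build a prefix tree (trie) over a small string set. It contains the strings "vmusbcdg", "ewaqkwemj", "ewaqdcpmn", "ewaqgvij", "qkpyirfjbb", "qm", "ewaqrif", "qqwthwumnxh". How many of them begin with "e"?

4

Filter for entries beginning with "e":
Matches: "ewaqdcpmn", "ewaqgvij", "ewaqkwemj", "ewaqrif"
Count: 4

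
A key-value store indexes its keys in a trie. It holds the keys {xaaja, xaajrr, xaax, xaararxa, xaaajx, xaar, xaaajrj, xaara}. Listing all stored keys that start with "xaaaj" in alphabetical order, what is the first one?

xaaajrj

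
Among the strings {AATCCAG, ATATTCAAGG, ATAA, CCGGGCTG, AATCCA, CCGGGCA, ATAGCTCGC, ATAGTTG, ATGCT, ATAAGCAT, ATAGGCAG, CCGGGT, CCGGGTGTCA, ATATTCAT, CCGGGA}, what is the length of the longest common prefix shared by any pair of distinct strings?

Equivalently: take the maximum, over all pairs, of their longest common prefix length.
"ATATTCAAGG" and "ATATTCAT" agree on "ATATTCA" (7 characters) before diverging; nothing deeper is shared.
Longest shared-prefix length: 7

7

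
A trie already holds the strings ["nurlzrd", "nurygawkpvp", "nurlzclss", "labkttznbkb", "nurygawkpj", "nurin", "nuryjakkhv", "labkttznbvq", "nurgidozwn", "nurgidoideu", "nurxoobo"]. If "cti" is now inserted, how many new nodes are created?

3

No existing word starts with "c", so every character of "cti" needs a new node.
3 − 0 = 3 new nodes.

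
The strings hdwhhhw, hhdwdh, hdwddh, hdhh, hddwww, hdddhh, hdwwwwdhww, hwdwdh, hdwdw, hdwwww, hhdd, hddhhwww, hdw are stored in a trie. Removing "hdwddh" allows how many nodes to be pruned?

After clearing the end-marker at "hdwddh", prune upward until reaching a node still needed by another word.
The suffix "dh" (2 nodes) is used only by "hdwddh"; the node for "hdwd" still has the child "w", so pruning stops there.
Nodes removed: 2

2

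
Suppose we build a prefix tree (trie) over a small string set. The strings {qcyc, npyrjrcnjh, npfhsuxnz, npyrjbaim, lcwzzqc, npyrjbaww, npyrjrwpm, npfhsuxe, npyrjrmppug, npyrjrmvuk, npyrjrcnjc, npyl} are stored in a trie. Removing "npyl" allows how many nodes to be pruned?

After clearing the end-marker at "npyl", prune upward until reaching a node still needed by another word.
The suffix "l" (1 node) is used only by "npyl"; the node for "npy" still has the child "r", so pruning stops there.
Nodes removed: 1

1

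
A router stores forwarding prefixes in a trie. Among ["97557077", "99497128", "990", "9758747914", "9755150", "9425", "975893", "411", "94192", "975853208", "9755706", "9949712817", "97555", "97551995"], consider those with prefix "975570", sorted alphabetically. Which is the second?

97557077

Filter for "975570…" and sort: "9755706", "97557077"
The 2nd is 97557077.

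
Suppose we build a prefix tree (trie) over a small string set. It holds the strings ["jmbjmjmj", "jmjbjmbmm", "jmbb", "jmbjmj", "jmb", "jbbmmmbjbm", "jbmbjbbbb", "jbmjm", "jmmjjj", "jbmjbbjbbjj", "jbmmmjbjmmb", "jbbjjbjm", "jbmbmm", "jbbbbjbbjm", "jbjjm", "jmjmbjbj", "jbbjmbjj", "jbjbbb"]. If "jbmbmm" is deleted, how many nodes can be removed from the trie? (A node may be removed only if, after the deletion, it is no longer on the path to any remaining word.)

Walk "jbmbmm" from the leaf back toward the root, removing each node that no remaining word uses.
The suffix "mm" (2 nodes) is used only by "jbmbmm"; the node for "jbmb" still has the child "j", so pruning stops there.
Nodes removed: 2

2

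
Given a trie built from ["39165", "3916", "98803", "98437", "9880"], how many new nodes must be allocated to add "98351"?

"98" is already a path in the trie; the remaining "351" must be added.
Each of the 3 remaining characters creates one node.

3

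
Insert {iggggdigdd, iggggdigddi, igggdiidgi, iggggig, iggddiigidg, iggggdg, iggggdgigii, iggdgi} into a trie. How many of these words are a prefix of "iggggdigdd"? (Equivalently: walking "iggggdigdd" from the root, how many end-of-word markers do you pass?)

Walk "iggggdigdd" from the root; an end-of-word marker is hit whenever a stored word is a prefix of "iggggdigdd".
Prefixes of the query that are stored words: "iggggdigdd"
Count: 1

1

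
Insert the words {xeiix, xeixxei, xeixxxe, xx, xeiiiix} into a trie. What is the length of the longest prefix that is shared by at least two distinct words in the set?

Equivalently: take the maximum, over all pairs, of their longest common prefix length.
e.g. "xeixxei" and "xeixxxe" share the prefix "xeixx" of length 5; no pair shares a longer one.
Longest shared-prefix length: 5

5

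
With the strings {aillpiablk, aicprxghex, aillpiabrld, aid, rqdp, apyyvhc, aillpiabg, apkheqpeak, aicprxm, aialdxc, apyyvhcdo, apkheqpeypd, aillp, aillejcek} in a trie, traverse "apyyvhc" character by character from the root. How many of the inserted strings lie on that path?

Check each prefix of "apyyvhc" against the stored set — each match is an end-marker on the path.
Prefixes of the query that are stored words: "apyyvhc"
Count: 1

1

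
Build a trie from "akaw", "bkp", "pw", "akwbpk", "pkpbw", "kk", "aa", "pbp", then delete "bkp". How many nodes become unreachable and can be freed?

3

A node on "bkp"'s path can go only if nothing else ends at it or branches off below it.
No other word shares any prefix with "bkp", so all 3 of its nodes go.
Nodes removed: 3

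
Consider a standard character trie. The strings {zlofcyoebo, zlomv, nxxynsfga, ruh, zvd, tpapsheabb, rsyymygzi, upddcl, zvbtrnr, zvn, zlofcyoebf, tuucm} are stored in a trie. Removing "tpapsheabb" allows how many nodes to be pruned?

9

Walk "tpapsheabb" from the leaf back toward the root, removing each node that no remaining word uses.
The suffix "papsheabb" (9 nodes) is used only by "tpapsheabb"; the node for "t" still has the child "u", so pruning stops there.
Nodes removed: 9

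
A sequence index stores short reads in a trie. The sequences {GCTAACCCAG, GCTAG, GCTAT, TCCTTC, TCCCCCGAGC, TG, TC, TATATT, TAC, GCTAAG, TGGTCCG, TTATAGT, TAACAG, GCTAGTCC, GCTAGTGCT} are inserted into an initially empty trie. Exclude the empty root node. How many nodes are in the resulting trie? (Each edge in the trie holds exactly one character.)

54

Insert word by word; a character creates a node only if that edge doesn't already exist:
  "GCTAACCCAG" → 10 new (G, C, T, A, A, C, C, C, A, G)
  "GCTAG" → prefix "GCTA" already present; 1 new (G)
  "GCTAT" → prefix "GCTA" already present; 1 new (T)
  "TCCTTC" → 6 new (T, C, C, T, T, C)
  "TCCCCCGAGC" → prefix "TCC" already present; 7 new (C, C, C, G, A, G, C)
  "TG" → prefix "T" already present; 1 new (G)
  "TC" → prefix "TC" already present; 0 new (none)
  "TATATT" → prefix "T" already present; 5 new (A, T, A, T, T)
  "TAC" → prefix "TA" already present; 1 new (C)
  "GCTAAG" → prefix "GCTAA" already present; 1 new (G)
  "TGGTCCG" → prefix "TG" already present; 5 new (G, T, C, C, G)
  "TTATAGT" → prefix "T" already present; 6 new (T, A, T, A, G, T)
  "TAACAG" → prefix "TA" already present; 4 new (A, C, A, G)
  "GCTAGTCC" → prefix "GCTAG" already present; 3 new (T, C, C)
  "GCTAGTGCT" → prefix "GCTAGT" already present; 3 new (G, C, T)
Total nodes = 10 + 1 + 1 + 6 + 7 + 1 + 0 + 5 + 1 + 1 + 5 + 6 + 4 + 3 + 3 = 54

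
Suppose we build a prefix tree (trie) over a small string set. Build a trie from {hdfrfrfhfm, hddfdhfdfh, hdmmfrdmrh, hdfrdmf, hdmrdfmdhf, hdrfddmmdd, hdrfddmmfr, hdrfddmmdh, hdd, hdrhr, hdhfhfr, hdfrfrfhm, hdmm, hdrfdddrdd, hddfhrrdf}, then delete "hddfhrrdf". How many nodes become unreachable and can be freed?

Walk "hddfhrrdf" from the leaf back toward the root, removing each node that no remaining word uses.
The suffix "hrrdf" (5 nodes) is used only by "hddfhrrdf"; the node for "hddf" still has the child "d", so pruning stops there.
Nodes removed: 5

5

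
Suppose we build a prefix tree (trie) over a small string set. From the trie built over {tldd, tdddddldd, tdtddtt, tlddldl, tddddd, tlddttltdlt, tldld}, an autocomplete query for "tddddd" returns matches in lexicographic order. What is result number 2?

tdddddldd

DFS of the "tddddd" subtree visits, in order: "tddddd", "tdddddldd"
The 2nd is tdddddldd.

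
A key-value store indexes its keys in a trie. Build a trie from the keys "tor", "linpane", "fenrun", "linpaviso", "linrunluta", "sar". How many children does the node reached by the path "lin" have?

The children of the "lin" node are the distinct next characters among strings starting with "lin".
Distinct next characters after "lin": p, r.
That node has 2 child edges.

2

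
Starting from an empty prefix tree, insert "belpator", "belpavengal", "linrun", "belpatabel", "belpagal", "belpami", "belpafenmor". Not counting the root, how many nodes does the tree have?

Count nodes per top-level branch (shared prefixes stored once):
  'b'-branch (belpafenmor, belpagal, belpami, belpatabel, belpator, belpavengal): 29 nodes
  'l'-branch (linrun): 6 nodes
Sum: 35

35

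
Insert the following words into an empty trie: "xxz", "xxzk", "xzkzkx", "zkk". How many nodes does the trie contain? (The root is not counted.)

12

Trace insertions, counting only characters that open a new branch:
  "xxz" → 3 new (x, x, z)
  "xxzk" → prefix "xxz" already present; 1 new (k)
  "xzkzkx" → prefix "x" already present; 5 new (z, k, z, k, x)
  "zkk" → 3 new (z, k, k)
Total nodes = 3 + 1 + 5 + 3 = 12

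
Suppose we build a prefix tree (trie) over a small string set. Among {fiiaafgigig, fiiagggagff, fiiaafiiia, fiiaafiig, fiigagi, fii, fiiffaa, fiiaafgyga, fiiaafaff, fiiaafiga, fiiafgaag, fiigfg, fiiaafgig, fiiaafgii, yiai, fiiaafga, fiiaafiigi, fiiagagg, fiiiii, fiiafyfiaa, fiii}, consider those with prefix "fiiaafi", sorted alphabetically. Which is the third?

fiiaafiigi

Words with prefix "fiiaafi", in lexicographic order: "fiiaafiga", "fiiaafiig", "fiiaafiigi", "fiiaafiiia"
Position 3: fiiaafiigi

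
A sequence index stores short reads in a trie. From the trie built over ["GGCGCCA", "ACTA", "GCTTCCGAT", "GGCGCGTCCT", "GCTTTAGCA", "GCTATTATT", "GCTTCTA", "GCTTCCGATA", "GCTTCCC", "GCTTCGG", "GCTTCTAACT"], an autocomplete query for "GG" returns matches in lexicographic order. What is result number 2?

GGCGCGTCCT

DFS of the "GG" subtree visits, in order: "GGCGCCA", "GGCGCGTCCT"
The 2nd is GGCGCGTCCT.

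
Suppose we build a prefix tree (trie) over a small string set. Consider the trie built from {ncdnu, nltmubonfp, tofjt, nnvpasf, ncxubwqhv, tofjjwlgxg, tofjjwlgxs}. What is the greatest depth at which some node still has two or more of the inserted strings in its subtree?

9

The deepest shared node is where two words last agree before diverging.
e.g. "tofjjwlgxg" and "tofjjwlgxs" share the prefix "tofjjwlgx" of length 9; no pair shares a longer one.
Longest shared-prefix length: 9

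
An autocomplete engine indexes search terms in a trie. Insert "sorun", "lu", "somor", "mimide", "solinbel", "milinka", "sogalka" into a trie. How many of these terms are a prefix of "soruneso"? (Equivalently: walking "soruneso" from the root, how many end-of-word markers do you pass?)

Traverse "soruneso" character by character; count nodes along the way that are marked as word ends.
Prefixes of the query that are stored words: "sorun"
Count: 1

1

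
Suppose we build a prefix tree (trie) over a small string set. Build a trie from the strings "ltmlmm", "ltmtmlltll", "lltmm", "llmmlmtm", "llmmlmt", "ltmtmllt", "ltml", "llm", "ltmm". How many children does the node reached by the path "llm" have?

Walk "llm" from the root, arriving at one node.
Characters that immediately follow "llm" among the stored strings: {m}.
That node has 1 child edge.

1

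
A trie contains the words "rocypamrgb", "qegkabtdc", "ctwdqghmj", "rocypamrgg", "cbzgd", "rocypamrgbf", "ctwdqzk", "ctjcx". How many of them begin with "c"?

Traverse to the node for "c", then collect every word in that subtree.
Words under "c": cbzgd, ctjcx, ctwdqghmj, ctwdqzk
Count: 4

4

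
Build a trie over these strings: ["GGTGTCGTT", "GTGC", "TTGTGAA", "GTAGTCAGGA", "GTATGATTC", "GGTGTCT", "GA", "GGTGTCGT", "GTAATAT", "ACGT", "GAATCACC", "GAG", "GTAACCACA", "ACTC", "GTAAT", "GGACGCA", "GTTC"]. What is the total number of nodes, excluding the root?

64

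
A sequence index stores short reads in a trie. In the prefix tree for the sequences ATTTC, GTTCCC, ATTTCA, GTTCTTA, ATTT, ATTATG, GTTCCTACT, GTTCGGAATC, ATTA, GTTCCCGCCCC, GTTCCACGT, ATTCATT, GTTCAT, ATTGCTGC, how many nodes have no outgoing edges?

10

Leaves are exactly the stored words that no other stored word extends.
Those words: "ATTATG", "ATTCATT", "ATTGCTGC", "ATTTCA", "GTTCAT", "GTTCCACGT", "GTTCCCGCCCC", "GTTCCTACT", "GTTCGGAATC", "GTTCTTA"
Leaf count: 10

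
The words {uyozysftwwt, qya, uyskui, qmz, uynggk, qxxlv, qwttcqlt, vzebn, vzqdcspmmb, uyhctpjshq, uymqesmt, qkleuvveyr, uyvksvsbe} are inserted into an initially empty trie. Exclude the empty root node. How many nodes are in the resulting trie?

Trace insertions, counting only characters that open a new branch:
  "uyozysftwwt" → 11 new (u, y, o, z, y, s, f, t, w, w, t)
  "qya" → 3 new (q, y, a)
  "uyskui" → prefix "uy" already present; 4 new (s, k, u, i)
  "qmz" → prefix "q" already present; 2 new (m, z)
  "uynggk" → prefix "uy" already present; 4 new (n, g, g, k)
  "qxxlv" → prefix "q" already present; 4 new (x, x, l, v)
  "qwttcqlt" → prefix "q" already present; 7 new (w, t, t, c, q, l, t)
  "vzebn" → 5 new (v, z, e, b, n)
  "vzqdcspmmb" → prefix "vz" already present; 8 new (q, d, c, s, p, m, m, b)
  "uyhctpjshq" → prefix "uy" already present; 8 new (h, c, t, p, j, s, h, q)
  "uymqesmt" → prefix "uy" already present; 6 new (m, q, e, s, m, t)
  "qkleuvveyr" → prefix "q" already present; 9 new (k, l, e, u, v, v, e, y, r)
  "uyvksvsbe" → prefix "uy" already present; 7 new (v, k, s, v, s, b, e)
Total nodes = 11 + 3 + 4 + 2 + 4 + 4 + 7 + 5 + 8 + 8 + 6 + 9 + 7 = 78

78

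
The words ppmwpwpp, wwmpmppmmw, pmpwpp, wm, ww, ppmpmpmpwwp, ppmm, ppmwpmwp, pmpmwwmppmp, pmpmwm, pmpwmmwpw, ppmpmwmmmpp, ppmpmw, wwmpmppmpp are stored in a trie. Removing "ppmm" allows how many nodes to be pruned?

After clearing the end-marker at "ppmm", prune upward until reaching a node still needed by another word.
The suffix "m" (1 node) is used only by "ppmm"; the node for "ppm" still has the child "w", so pruning stops there.
Nodes removed: 1

1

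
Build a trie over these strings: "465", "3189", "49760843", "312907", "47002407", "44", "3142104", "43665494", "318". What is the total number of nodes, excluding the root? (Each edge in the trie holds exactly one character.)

38

Count nodes per top-level branch (shared prefixes stored once):
  '3'-branch (312907, 3142104, 318, 3189): 13 nodes
  '4'-branch (43665494, 44, 465, 47002407, 49760843): 25 nodes
Sum: 38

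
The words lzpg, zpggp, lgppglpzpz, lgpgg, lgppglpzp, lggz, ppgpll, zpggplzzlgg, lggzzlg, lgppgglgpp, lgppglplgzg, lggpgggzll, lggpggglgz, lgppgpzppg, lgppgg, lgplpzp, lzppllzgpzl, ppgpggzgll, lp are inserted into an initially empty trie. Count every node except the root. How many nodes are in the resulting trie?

Trace insertions, counting only characters that open a new branch:
  "lzpg" → 4 new (l, z, p, g)
  "zpggp" → 5 new (z, p, g, g, p)
  "lgppglpzpz" → prefix "l" already present; 9 new (g, p, p, g, l, p, z, p, z)
  "lgpgg" → prefix "lgp" already present; 2 new (g, g)
  "lgppglpzp" → prefix "lgppglpzp" already present; 0 new (none)
  "lggz" → prefix "lg" already present; 2 new (g, z)
  "ppgpll" → 6 new (p, p, g, p, l, l)
  "zpggplzzlgg" → prefix "zpggp" already present; 6 new (l, z, z, l, g, g)
  "lggzzlg" → prefix "lggz" already present; 3 new (z, l, g)
  "lgppgglgpp" → prefix "lgppg" already present; 5 new (g, l, g, p, p)
  "lgppglplgzg" → prefix "lgppglp" already present; 4 new (l, g, z, g)
  "lggpgggzll" → prefix "lgg" already present; 7 new (p, g, g, g, z, l, l)
  "lggpggglgz" → prefix "lggpggg" already present; 3 new (l, g, z)
  "lgppgpzppg" → prefix "lgppg" already present; 5 new (p, z, p, p, g)
  "lgppgg" → prefix "lgppgg" already present; 0 new (none)
  "lgplpzp" → prefix "lgp" already present; 4 new (l, p, z, p)
  "lzppllzgpzl" → prefix "lzp" already present; 8 new (p, l, l, z, g, p, z, l)
  "ppgpggzgll" → prefix "ppgp" already present; 6 new (g, g, z, g, l, l)
  "lp" → prefix "l" already present; 1 new (p)
Total nodes = 4 + 5 + 9 + 2 + 0 + 2 + 6 + 6 + 3 + 5 + 4 + 7 + 3 + 5 + 0 + 4 + 8 + 6 + 1 = 80

80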